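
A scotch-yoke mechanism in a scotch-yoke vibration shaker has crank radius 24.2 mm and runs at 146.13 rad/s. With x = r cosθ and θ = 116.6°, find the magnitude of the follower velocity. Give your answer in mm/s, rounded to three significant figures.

3160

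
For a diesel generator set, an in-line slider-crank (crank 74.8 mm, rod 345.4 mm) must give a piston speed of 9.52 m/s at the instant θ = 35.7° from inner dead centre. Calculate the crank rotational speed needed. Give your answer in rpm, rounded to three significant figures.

1770

For an in-line slider-crank, |v_piston| = rω|sinθ|·[1 + r cosθ/√(L² − r² sin²θ)].
With r = 0.0748 m, L = 0.3454 m, θ = 35.7°: the bracketed kinematic factor |dx/dθ| = 0.051387 m.
ω = v/|dx/dθ| = 9.52/0.051387 = 185.26 rad/s.
N = 60ω/(2π) = 1769.1 rpm.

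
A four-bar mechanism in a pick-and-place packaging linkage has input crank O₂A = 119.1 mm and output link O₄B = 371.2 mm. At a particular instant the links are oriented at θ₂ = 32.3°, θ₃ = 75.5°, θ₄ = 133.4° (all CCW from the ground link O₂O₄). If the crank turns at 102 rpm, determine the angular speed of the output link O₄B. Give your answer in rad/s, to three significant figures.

2.77

ω₂ = 10.68 rad/s (from 102 rpm).
Differentiating the loop-closure r₂e^{iθ₂}+r₃e^{iθ₃}=r₁+r₄e^{iθ₄} gives r₂ω₂e^{iθ₂}+r₃ω₃e^{iθ₃}=r₄ω₄e^{iθ₄}.
Eliminating the other unknown: ω₄ = r₂ω₂ sin(θ₂−θ₃) / [r₄ sin(θ₄−θ₃)].
Numerator sine = -0.68455; denominator sine = +0.84712.
Result = 0.1191·10.68·(-0.68455) / (0.3712·(+0.84712)) = -2.7694 rad/s; magnitude 2.7694 rad/s.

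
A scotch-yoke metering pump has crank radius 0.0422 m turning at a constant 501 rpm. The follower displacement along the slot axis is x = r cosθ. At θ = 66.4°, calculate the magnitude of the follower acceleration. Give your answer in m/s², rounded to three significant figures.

ω = 52.46 rad/s (from 501 rpm).
x = r cosθ ⇒ ẍ = −rω² cosθ (ω constant).
|a| = rω²|cosθ| = 0.0422·(52.46)²·|cos 66.4°| = 46.503 m/s².

46.5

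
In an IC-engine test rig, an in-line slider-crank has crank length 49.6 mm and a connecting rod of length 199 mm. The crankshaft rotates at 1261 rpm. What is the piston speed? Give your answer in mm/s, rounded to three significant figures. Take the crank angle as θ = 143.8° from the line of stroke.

3080

ω = 2π·1261/60 = 132.1 rad/s
For an in-line slider-crank, x = r cosθ + √(L² − r² sin²θ), so v = −rω sinθ·[1 + r cosθ/√(L² − r² sin²θ)].
With r = 0.0496 m, L = 0.199 m, θ = 143.8°: √(L² − r² sin²θ) = 0.19683 m.
v = −0.0496·132.1·0.59061·[1 + 0.0496·-0.80696/0.19683] = -3.0817 m/s.
|v| = 3.0817 m/s = 3081.7 mm/s.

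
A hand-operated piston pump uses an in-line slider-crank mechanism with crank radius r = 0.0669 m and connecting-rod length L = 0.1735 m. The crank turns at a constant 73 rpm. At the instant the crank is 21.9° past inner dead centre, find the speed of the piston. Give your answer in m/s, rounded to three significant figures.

ω = 2π·73/60 = 7.645 rad/s
For an in-line slider-crank, x = r cosθ + √(L² − r² sin²θ), so v = −rω sinθ·[1 + r cosθ/√(L² − r² sin²θ)].
With r = 0.0669 m, L = 0.1735 m, θ = 21.9°: √(L² − r² sin²θ) = 0.1717 m.
v = −0.0669·7.645·0.37299·[1 + 0.0669·0.92784/0.1717] = -0.25972 m/s.
|v| = 0.25972 m/s.

0.260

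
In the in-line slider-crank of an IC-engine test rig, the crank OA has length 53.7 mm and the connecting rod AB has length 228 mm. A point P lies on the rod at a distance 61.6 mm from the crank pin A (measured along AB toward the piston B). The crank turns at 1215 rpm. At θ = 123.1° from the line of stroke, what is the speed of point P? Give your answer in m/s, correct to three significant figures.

6.16

ω = 127.2 rad/s.  Crank-pin speed |V_A| = rω = 6.8325 m/s, perpendicular to OA.
Rod angle: sinφ = −(r/L) sinθ ⇒ φ = -11.379°; ω_rod = −rω cosθ/√(L²−r²sin²θ) = +16.693 rad/s.
V_P = V_A + ω_rod × AP, with AP = 0.0616 m along the rod.
Components: V_Px = −rω sinθ − a·ω_rod·sinφ = -5.5208 m/s;  V_Py = rω cosθ + a·ω_rod·cosφ = -2.7231 m/s.
|V_P| = √(V_Px² + V_Py²) = 6.1559 m/s.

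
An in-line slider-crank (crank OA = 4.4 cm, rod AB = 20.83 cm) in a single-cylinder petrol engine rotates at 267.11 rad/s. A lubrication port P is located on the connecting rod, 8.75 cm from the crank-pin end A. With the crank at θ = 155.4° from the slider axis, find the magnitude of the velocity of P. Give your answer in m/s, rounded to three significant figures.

7.66

ω = 267.1 rad/s.  Crank-pin speed |V_A| = rω = 11.753 m/s, perpendicular to OA.
Rod angle: sinφ = −(r/L) sinθ ⇒ φ = -5.045°; ω_rod = −rω cosθ/√(L²−r²sin²θ) = +51.501 rad/s.
V_P = V_A + ω_rod × AP, with AP = 0.0875 m along the rod.
Components: V_Px = −rω sinθ − a·ω_rod·sinφ = -4.4962 m/s;  V_Py = rω cosθ + a·ω_rod·cosφ = -6.1972 m/s.
|V_P| = √(V_Px² + V_Py²) = 7.6565 m/s.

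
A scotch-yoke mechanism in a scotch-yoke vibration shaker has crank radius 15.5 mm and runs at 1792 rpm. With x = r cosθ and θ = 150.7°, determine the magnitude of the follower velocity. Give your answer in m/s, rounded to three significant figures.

1.42

ω = 187.7 rad/s (from 1792 rpm).
x = r cosθ ⇒ ẋ = −rω sinθ.
|v| = rω|sinθ| = 0.0155·187.7·|sin 150.7°| = 1.4235 m/s.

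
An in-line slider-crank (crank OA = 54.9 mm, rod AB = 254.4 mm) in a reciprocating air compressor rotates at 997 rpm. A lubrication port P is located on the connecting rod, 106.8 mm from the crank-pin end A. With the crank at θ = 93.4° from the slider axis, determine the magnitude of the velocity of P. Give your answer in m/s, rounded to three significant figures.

ω = 104.4 rad/s.  Crank-pin speed |V_A| = rω = 5.7319 m/s, perpendicular to OA.
Rod angle: sinφ = −(r/L) sinθ ⇒ φ = -12.440°; ω_rod = −rω cosθ/√(L²−r²sin²θ) = +1.3684 rad/s.
V_P = V_A + ω_rod × AP, with AP = 0.1068 m along the rod.
Components: V_Px = −rω sinθ − a·ω_rod·sinφ = -5.6903 m/s;  V_Py = rω cosθ + a·ω_rod·cosφ = -0.19723 m/s.
|V_P| = √(V_Px² + V_Py²) = 5.6937 m/s.

5.69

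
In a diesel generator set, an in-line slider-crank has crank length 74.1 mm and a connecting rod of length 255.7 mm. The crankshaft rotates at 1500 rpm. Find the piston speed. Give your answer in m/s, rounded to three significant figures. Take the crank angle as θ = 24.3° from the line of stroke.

6.06

ω = 2π·1500/60 = 157.1 rad/s
For an in-line slider-crank, x = r cosθ + √(L² − r² sin²θ), so v = −rω sinθ·[1 + r cosθ/√(L² − r² sin²θ)].
With r = 0.0741 m, L = 0.2557 m, θ = 24.3°: √(L² − r² sin²θ) = 0.25388 m.
v = −0.0741·157.1·0.41151·[1 + 0.0741·0.91140/0.25388] = -6.064 m/s.
|v| = 6.064 m/s.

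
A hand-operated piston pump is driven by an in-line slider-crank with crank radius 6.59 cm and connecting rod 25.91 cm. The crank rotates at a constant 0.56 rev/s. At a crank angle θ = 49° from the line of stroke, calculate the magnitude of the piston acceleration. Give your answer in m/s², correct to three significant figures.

0.509

ω = 2π·0.56 = 3.519 rad/s
x(θ) = r cosθ + √(L² − r² sin²θ); with ω constant, a = ω²·d²x/dθ².
d²x/dθ² = −r cosθ − r²(cos2θ)/√u − r⁴ sin²2θ/(4u^{3/2}),  u = L² − r² sin²θ = 0.0646592 m².
Substituting r = 0.0659 m, L = 0.2591 m, θ = 49°: d²x/dθ² = -0.041139 m.
a = ω²·d²x/dθ² = (3.519)²·(-0.041139) = -0.50931 m/s²;  |a| = 0.50931 m/s².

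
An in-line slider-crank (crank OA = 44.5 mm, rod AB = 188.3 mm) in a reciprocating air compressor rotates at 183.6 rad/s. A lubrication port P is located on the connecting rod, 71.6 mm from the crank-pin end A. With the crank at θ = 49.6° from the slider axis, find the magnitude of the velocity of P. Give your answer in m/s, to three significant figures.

7.36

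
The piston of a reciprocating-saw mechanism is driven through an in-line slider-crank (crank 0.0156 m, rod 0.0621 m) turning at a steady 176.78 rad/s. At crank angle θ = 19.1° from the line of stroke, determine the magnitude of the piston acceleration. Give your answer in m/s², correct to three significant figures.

558

ω = 176.8 rad/s
x(θ) = r cosθ + √(L² − r² sin²θ); with ω constant, a = ω²·d²x/dθ².
d²x/dθ² = −r cosθ − r²(cos2θ)/√u − r⁴ sin²2θ/(4u^{3/2}),  u = L² − r² sin²θ = 0.00383035 m².
Substituting r = 0.0156 m, L = 0.0621 m, θ = 19.1°: d²x/dθ² = -0.017855 m.
a = ω²·d²x/dθ² = (176.8)²·(-0.017855) = -558 m/s²;  |a| = 558 m/s².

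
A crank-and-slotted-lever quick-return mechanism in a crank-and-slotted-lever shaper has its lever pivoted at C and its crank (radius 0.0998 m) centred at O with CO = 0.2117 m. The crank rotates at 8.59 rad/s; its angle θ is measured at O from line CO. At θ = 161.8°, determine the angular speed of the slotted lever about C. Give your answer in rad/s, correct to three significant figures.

ω = 8.59 rad/s
Crank pin A relative to C: A = (d + r cosθ, r sinθ); lever angle φ = atan2(r sinθ, d + r cosθ).
Differentiating tanφ: φ̇ = rω(d cosθ + r)/(d² + r² + 2dr cosθ).
d² + r² + 2dr cosθ = |CA|² = 0.0146356 m²;  d cosθ + r = -0.10131 m.
|ω_lever| = |0.0998·8.59·-0.10131| / 0.0146356 = 5.9342 rad/s.

5.93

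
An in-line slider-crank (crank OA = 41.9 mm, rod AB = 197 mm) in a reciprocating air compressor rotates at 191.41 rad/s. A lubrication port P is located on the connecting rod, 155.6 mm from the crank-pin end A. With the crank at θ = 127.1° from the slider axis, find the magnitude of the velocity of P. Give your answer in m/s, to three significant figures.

ω = 191.4 rad/s.  Crank-pin speed |V_A| = rω = 8.0201 m/s, perpendicular to OA.
Rod angle: sinφ = −(r/L) sinθ ⇒ φ = -9.767°; ω_rod = −rω cosθ/√(L²−r²sin²θ) = +24.918 rad/s.
V_P = V_A + ω_rod × AP, with AP = 0.1556 m along the rod.
Components: V_Px = −rω sinθ − a·ω_rod·sinφ = -5.7389 m/s;  V_Py = rω cosθ + a·ω_rod·cosφ = -1.0167 m/s.
|V_P| = √(V_Px² + V_Py²) = 5.8283 m/s.

5.83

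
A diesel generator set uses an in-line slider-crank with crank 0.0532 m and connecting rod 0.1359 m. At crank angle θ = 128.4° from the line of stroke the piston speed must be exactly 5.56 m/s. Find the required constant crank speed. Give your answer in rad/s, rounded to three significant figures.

For an in-line slider-crank, |v_piston| = rω|sinθ|·[1 + r cosθ/√(L² − r² sin²θ)].
With r = 0.0532 m, L = 0.1359 m, θ = 128.4°: the bracketed kinematic factor |dx/dθ| = 0.031041 m.
ω = v/|dx/dθ| = 5.56/0.031041 = 179.12 rad/s.

179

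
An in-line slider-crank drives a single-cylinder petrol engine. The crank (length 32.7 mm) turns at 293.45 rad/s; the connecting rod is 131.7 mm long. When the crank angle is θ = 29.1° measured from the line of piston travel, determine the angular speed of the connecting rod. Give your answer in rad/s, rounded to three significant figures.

ω = 293.4 rad/s
The rod makes angle φ with the slider axis where L sinφ = r sinθ; differentiating, L cosφ·φ̇ = r ω cosθ.
L cosφ = √(L² − r² sin²θ) = 0.13074 m.
|ω_rod| = r ω |cosθ| / √(L² − r² sin²θ) = 0.0327·293.4·0.87377/0.13074 = 64.133 rad/s.

64.1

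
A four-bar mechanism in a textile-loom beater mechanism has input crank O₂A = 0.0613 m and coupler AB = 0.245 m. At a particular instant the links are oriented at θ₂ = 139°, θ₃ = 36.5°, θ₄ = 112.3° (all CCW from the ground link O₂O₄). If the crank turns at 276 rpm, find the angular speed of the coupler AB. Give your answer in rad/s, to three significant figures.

3.35

ω₂ = 28.9 rad/s (from 276 rpm).
Differentiating the loop-closure r₂e^{iθ₂}+r₃e^{iθ₃}=r₁+r₄e^{iθ₄} gives r₂ω₂e^{iθ₂}+r₃ω₃e^{iθ₃}=r₄ω₄e^{iθ₄}.
Eliminating the other unknown: ω₃ = r₂ω₂ sin(θ₄−θ₂) / [r₃ sin(θ₃−θ₄)].
Numerator sine = -0.44932; denominator sine = -0.96945.
Result = 0.0613·28.9·(-0.44932) / (0.245·(-0.96945)) = +3.3517 rad/s; magnitude 3.3517 rad/s.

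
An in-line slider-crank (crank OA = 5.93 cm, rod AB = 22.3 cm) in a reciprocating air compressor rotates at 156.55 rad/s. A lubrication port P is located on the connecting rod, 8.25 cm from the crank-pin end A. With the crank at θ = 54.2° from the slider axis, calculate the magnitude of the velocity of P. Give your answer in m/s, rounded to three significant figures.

8.68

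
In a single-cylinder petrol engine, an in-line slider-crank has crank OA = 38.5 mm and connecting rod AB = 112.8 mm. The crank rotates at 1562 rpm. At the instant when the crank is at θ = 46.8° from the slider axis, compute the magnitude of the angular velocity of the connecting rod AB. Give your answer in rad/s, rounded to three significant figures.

39.5

ω = 163.6 rad/s (converted from 1562 rpm).
The rod makes angle φ with the slider axis where L sinφ = r sinθ; differentiating, L cosφ·φ̇ = r ω cosθ.
L cosφ = √(L² − r² sin²θ) = 0.10925 m.
|ω_rod| = r ω |cosθ| / √(L² − r² sin²θ) = 0.0385·163.6·0.68455/0.10925 = 39.459 rad/s.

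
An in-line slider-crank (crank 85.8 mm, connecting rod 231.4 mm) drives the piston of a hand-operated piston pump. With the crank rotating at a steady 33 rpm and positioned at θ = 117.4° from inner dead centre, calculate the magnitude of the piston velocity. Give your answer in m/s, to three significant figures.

ω = 2π·33/60 = 3.456 rad/s
For an in-line slider-crank, x = r cosθ + √(L² − r² sin²θ), so v = −rω sinθ·[1 + r cosθ/√(L² − r² sin²θ)].
With r = 0.0858 m, L = 0.2314 m, θ = 117.4°: √(L² − r² sin²θ) = 0.2185 m.
v = −0.0858·3.456·0.88782·[1 + 0.0858·-0.46020/0.2185] = -0.21567 m/s.
|v| = 0.21567 m/s.

0.216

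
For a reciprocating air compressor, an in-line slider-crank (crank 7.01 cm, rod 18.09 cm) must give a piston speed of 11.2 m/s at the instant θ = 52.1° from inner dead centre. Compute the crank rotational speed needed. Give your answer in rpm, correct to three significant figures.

1550

For an in-line slider-crank, |v_piston| = rω|sinθ|·[1 + r cosθ/√(L² − r² sin²θ)].
With r = 0.0701 m, L = 0.1809 m, θ = 52.1°: the bracketed kinematic factor |dx/dθ| = 0.069144 m.
ω = v/|dx/dθ| = 11.2/0.069144 = 161.98 rad/s.
N = 60ω/(2π) = 1546.8 rpm.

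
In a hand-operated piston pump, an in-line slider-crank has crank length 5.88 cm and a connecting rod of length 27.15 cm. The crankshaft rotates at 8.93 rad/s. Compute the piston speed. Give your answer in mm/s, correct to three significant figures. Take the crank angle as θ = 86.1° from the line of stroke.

532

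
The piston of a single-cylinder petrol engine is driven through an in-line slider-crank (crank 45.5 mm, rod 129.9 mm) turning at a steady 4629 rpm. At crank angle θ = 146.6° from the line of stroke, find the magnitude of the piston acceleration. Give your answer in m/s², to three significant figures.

7320

ω = 2π·4629/60 = 484.7 rad/s
x(θ) = r cosθ + √(L² − r² sin²θ); with ω constant, a = ω²·d²x/dθ².
d²x/dθ² = −r cosθ − r²(cos2θ)/√u − r⁴ sin²2θ/(4u^{3/2}),  u = L² − r² sin²θ = 0.0162467 m².
Substituting r = 0.0455 m, L = 0.1299 m, θ = 146.6°: d²x/dθ² = +0.03115 m.
a = ω²·d²x/dθ² = (484.7)²·(+0.03115) = +7319.6 m/s²;  |a| = 7319.6 m/s².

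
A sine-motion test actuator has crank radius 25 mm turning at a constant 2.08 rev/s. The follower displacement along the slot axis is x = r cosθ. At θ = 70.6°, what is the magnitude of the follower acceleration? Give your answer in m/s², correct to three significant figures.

ω = 13.07 rad/s (from 2.08 rev/s).
x = r cosθ ⇒ ẍ = −rω² cosθ (ω constant).
|a| = rω²|cosθ| = 0.025·(13.07)²·|cos 70.6°| = 1.4183 m/s².

1.42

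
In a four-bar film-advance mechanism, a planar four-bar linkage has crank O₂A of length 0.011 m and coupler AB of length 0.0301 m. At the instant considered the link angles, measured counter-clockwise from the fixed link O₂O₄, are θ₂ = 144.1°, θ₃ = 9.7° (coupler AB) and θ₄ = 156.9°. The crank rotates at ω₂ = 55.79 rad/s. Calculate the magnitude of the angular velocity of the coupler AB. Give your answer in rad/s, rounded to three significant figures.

8.34

ω₂ = 55.79 rad/s
Differentiating the loop-closure r₂e^{iθ₂}+r₃e^{iθ₃}=r₁+r₄e^{iθ₄} gives r₂ω₂e^{iθ₂}+r₃ω₃e^{iθ₃}=r₄ω₄e^{iθ₄}.
Eliminating the other unknown: ω₃ = r₂ω₂ sin(θ₄−θ₂) / [r₃ sin(θ₃−θ₄)].
Numerator sine = +0.22155; denominator sine = -0.54171.
Result = 0.011·55.79·(+0.22155) / (0.0301·(-0.54171)) = -8.3385 rad/s; magnitude 8.3385 rad/s.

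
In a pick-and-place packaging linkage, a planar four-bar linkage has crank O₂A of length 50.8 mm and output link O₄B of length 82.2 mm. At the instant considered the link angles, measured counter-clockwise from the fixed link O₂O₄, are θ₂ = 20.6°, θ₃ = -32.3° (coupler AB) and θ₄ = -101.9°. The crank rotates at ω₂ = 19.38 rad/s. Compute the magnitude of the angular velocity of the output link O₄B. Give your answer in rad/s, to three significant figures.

10.2

ω₂ = 19.38 rad/s
Differentiating the loop-closure r₂e^{iθ₂}+r₃e^{iθ₃}=r₁+r₄e^{iθ₄} gives r₂ω₂e^{iθ₂}+r₃ω₃e^{iθ₃}=r₄ω₄e^{iθ₄}.
Eliminating the other unknown: ω₄ = r₂ω₂ sin(θ₂−θ₃) / [r₄ sin(θ₄−θ₃)].
Numerator sine = +0.79758; denominator sine = -0.93728.
Result = 0.0508·19.38·(+0.79758) / (0.0822·(-0.93728)) = -10.192 rad/s; magnitude 10.192 rad/s.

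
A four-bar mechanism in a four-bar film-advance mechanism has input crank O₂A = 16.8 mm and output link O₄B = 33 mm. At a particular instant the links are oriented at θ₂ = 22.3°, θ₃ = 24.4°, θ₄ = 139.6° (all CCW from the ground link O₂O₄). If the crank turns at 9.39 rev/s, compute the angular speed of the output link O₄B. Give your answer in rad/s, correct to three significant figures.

1.22

ω₂ = 59 rad/s (from 9.39 rev/s).
Differentiating the loop-closure r₂e^{iθ₂}+r₃e^{iθ₃}=r₁+r₄e^{iθ₄} gives r₂ω₂e^{iθ₂}+r₃ω₃e^{iθ₃}=r₄ω₄e^{iθ₄}.
Eliminating the other unknown: ω₄ = r₂ω₂ sin(θ₂−θ₃) / [r₄ sin(θ₄−θ₃)].
Numerator sine = -0.03664; denominator sine = +0.90483.
Result = 0.0168·59·(-0.03664) / (0.033·(+0.90483)) = -1.2164 rad/s; magnitude 1.2164 rad/s.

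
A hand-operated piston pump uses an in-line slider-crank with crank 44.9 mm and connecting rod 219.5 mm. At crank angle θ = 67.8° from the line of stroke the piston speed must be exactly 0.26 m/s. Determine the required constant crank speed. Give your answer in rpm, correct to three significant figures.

55.4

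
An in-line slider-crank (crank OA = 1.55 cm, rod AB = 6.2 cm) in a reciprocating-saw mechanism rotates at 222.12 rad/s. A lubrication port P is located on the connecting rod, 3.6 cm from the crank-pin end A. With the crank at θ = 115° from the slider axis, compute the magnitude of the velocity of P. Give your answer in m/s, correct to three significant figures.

ω = 222.1 rad/s.  Crank-pin speed |V_A| = rω = 3.4429 m/s, perpendicular to OA.
Rod angle: sinφ = −(r/L) sinθ ⇒ φ = -13.096°; ω_rod = −rω cosθ/√(L²−r²sin²θ) = +24.095 rad/s.
V_P = V_A + ω_rod × AP, with AP = 0.036 m along the rod.
Components: V_Px = −rω sinθ − a·ω_rod·sinφ = -2.9238 m/s;  V_Py = rω cosθ + a·ω_rod·cosφ = -0.61017 m/s.
|V_P| = √(V_Px² + V_Py²) = 2.9867 m/s.

2.99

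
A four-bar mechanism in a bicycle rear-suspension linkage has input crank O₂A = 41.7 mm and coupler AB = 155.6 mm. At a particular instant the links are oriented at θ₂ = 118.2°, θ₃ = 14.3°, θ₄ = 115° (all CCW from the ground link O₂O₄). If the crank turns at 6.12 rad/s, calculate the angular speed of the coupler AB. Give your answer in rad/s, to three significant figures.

0.0932

ω₂ = 6.12 rad/s
Differentiating the loop-closure r₂e^{iθ₂}+r₃e^{iθ₃}=r₁+r₄e^{iθ₄} gives r₂ω₂e^{iθ₂}+r₃ω₃e^{iθ₃}=r₄ω₄e^{iθ₄}.
Eliminating the other unknown: ω₃ = r₂ω₂ sin(θ₄−θ₂) / [r₃ sin(θ₃−θ₄)].
Numerator sine = -0.05582; denominator sine = -0.98261.
Result = 0.0417·6.12·(-0.05582) / (0.1556·(-0.98261)) = +0.093174 rad/s; magnitude 0.093174 rad/s.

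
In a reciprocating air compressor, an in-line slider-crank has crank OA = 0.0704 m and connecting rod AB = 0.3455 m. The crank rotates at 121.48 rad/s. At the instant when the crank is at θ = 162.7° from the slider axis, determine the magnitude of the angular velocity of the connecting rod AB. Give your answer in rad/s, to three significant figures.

23.7

ω = 121.5 rad/s
The rod makes angle φ with the slider axis where L sinφ = r sinθ; differentiating, L cosφ·φ̇ = r ω cosθ.
L cosφ = √(L² − r² sin²θ) = 0.34487 m.
|ω_rod| = r ω |cosθ| / √(L² − r² sin²θ) = 0.0704·121.5·0.95476/0.34487 = 23.677 rad/s.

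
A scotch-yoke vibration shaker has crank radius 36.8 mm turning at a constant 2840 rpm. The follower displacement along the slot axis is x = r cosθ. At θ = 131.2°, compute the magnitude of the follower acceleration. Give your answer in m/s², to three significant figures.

ω = 297.4 rad/s (from 2840 rpm).
x = r cosθ ⇒ ẍ = −rω² cosθ (ω constant).
|a| = rω²|cosθ| = 0.0368·(297.4)²·|cos 131.2°| = 2144 m/s².

2140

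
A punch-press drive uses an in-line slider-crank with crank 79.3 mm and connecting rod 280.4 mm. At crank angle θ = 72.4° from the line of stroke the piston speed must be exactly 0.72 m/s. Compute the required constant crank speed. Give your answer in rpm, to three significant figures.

83.5

For an in-line slider-crank, |v_piston| = rω|sinθ|·[1 + r cosθ/√(L² − r² sin²θ)].
With r = 0.0793 m, L = 0.2804 m, θ = 72.4°: the bracketed kinematic factor |dx/dθ| = 0.0823 m.
ω = v/|dx/dθ| = 0.72/0.0823 = 8.7485 rad/s.
N = 60ω/(2π) = 83.542 rpm.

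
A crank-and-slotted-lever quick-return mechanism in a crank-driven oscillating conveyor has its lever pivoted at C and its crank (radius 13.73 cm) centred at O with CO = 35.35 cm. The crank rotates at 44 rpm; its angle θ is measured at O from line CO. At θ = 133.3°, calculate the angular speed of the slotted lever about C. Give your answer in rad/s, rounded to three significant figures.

ω = 4.608 rad/s (from 44 rpm).
Crank pin A relative to C: A = (d + r cosθ, r sinθ); lever angle φ = atan2(r sinθ, d + r cosθ).
Differentiating tanφ: φ̇ = rω(d cosθ + r)/(d² + r² + 2dr cosθ).
d² + r² + 2dr cosθ = |CA|² = 0.0772404 m²;  d cosθ + r = -0.10514 m.
|ω_lever| = |0.1373·4.608·-0.10514| / 0.0772404 = 0.86112 rad/s.

0.861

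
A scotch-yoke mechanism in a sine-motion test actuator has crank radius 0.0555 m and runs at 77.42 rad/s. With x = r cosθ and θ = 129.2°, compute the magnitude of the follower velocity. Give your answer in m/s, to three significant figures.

ω = 77.42 rad/s
x = r cosθ ⇒ ẋ = −rω sinθ.
|v| = rω|sinθ| = 0.0555·77.42·|sin 129.2°| = 3.3298 m/s.

3.33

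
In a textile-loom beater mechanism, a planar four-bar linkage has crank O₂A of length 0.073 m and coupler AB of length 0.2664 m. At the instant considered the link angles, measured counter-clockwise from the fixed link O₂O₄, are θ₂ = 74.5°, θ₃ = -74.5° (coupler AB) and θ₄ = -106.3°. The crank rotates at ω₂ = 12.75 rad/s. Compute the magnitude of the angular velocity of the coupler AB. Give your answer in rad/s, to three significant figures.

0.0926

ω₂ = 12.75 rad/s
Differentiating the loop-closure r₂e^{iθ₂}+r₃e^{iθ₃}=r₁+r₄e^{iθ₄} gives r₂ω₂e^{iθ₂}+r₃ω₃e^{iθ₃}=r₄ω₄e^{iθ₄}.
Eliminating the other unknown: ω₃ = r₂ω₂ sin(θ₄−θ₂) / [r₃ sin(θ₃−θ₄)].
Numerator sine = +0.01396; denominator sine = +0.52696.
Result = 0.073·12.75·(+0.01396) / (0.2664·(+0.52696)) = +0.092572 rad/s; magnitude 0.092572 rad/s.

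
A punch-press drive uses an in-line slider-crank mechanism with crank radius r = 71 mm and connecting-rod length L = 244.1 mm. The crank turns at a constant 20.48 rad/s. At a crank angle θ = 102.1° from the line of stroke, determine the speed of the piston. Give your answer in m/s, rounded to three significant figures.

1.33

ω = 20.48 rad/s
For an in-line slider-crank, x = r cosθ + √(L² − r² sin²θ), so v = −rω sinθ·[1 + r cosθ/√(L² − r² sin²θ)].
With r = 0.071 m, L = 0.2441 m, θ = 102.1°: √(L² − r² sin²θ) = 0.23402 m.
v = −0.071·20.48·0.97778·[1 + 0.071·-0.20962/0.23402] = -1.3314 m/s.
|v| = 1.3314 m/s.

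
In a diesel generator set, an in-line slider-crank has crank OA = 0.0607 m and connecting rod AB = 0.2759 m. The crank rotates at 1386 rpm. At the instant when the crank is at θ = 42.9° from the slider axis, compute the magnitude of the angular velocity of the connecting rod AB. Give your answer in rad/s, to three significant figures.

23.7

ω = 145.1 rad/s (converted from 1386 rpm).
The rod makes angle φ with the slider axis where L sinφ = r sinθ; differentiating, L cosφ·φ̇ = r ω cosθ.
L cosφ = √(L² − r² sin²θ) = 0.27279 m.
|ω_rod| = r ω |cosθ| / √(L² − r² sin²θ) = 0.0607·145.1·0.73254/0.27279 = 23.659 rad/s.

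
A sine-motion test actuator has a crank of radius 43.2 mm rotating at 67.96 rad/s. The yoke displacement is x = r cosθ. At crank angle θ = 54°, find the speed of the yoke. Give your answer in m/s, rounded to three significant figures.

2.38

ω = 67.96 rad/s
x = r cosθ ⇒ ẋ = −rω sinθ.
|v| = rω|sinθ| = 0.0432·67.96·|sin 54°| = 2.3752 m/s.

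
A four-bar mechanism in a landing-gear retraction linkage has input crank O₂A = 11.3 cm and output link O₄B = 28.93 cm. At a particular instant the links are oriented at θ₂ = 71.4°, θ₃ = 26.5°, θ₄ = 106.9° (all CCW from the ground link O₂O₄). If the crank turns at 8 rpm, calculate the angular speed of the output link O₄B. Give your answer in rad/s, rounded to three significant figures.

0.234

ω₂ = 0.8378 rad/s (from 8 rpm).
Differentiating the loop-closure r₂e^{iθ₂}+r₃e^{iθ₃}=r₁+r₄e^{iθ₄} gives r₂ω₂e^{iθ₂}+r₃ω₃e^{iθ₃}=r₄ω₄e^{iθ₄}.
Eliminating the other unknown: ω₄ = r₂ω₂ sin(θ₂−θ₃) / [r₄ sin(θ₄−θ₃)].
Numerator sine = +0.70587; denominator sine = +0.98600.
Result = 0.113·0.8378·(+0.70587) / (0.2893·(+0.98600)) = +0.23426 rad/s; magnitude 0.23426 rad/s.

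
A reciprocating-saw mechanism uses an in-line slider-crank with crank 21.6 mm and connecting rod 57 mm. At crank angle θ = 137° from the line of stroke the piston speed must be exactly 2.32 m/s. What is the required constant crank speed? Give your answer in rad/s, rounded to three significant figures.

For an in-line slider-crank, |v_piston| = rω|sinθ|·[1 + r cosθ/√(L² − r² sin²θ)].
With r = 0.0216 m, L = 0.057 m, θ = 137°: the bracketed kinematic factor |dx/dθ| = 0.010505 m.
ω = v/|dx/dθ| = 2.32/0.010505 = 220.85 rad/s.

221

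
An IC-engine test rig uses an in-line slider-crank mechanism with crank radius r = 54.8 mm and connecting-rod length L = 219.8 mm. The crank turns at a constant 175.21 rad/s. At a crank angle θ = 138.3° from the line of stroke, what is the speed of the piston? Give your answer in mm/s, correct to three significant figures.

5180

ω = 175.2 rad/s
For an in-line slider-crank, x = r cosθ + √(L² − r² sin²θ), so v = −rω sinθ·[1 + r cosθ/√(L² − r² sin²θ)].
With r = 0.0548 m, L = 0.2198 m, θ = 138.3°: √(L² − r² sin²θ) = 0.21676 m.
v = −0.0548·175.2·0.66523·[1 + 0.0548·-0.74664/0.21676] = -5.1815 m/s.
|v| = 5.1815 m/s = 5181.5 mm/s.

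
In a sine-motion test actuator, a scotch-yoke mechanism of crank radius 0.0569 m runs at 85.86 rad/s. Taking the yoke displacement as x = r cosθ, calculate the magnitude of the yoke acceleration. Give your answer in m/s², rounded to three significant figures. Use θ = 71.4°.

134

ω = 85.86 rad/s
x = r cosθ ⇒ ẍ = −rω² cosθ (ω constant).
|a| = rω²|cosθ| = 0.0569·(85.86)²·|cos 71.4°| = 133.79 m/s².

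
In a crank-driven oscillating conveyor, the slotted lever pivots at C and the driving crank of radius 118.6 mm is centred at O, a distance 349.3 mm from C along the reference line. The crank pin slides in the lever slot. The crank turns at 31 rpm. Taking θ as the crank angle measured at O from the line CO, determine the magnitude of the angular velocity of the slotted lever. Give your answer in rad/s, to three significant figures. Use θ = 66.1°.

0.590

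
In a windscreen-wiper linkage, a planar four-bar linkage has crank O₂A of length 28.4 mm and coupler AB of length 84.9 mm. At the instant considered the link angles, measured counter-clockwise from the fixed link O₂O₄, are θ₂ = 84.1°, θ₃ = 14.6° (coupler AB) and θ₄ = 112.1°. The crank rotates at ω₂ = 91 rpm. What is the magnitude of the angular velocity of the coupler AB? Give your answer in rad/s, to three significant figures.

1.51

ω₂ = 9.529 rad/s (from 91 rpm).
Differentiating the loop-closure r₂e^{iθ₂}+r₃e^{iθ₃}=r₁+r₄e^{iθ₄} gives r₂ω₂e^{iθ₂}+r₃ω₃e^{iθ₃}=r₄ω₄e^{iθ₄}.
Eliminating the other unknown: ω₃ = r₂ω₂ sin(θ₄−θ₂) / [r₃ sin(θ₃−θ₄)].
Numerator sine = +0.46947; denominator sine = -0.99144.
Result = 0.0284·9.529·(+0.46947) / (0.0849·(-0.99144)) = -1.5095 rad/s; magnitude 1.5095 rad/s.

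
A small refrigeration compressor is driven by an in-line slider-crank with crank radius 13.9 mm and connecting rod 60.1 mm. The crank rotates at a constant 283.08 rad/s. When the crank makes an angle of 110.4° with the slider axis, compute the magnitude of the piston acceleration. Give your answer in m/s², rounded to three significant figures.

586

ω = 283.1 rad/s
x(θ) = r cosθ + √(L² − r² sin²θ); with ω constant, a = ω²·d²x/dθ².
d²x/dθ² = −r cosθ − r²(cos2θ)/√u − r⁴ sin²2θ/(4u^{3/2}),  u = L² − r² sin²θ = 0.00344228 m².
Substituting r = 0.0139 m, L = 0.0601 m, θ = 110.4°: d²x/dθ² = +0.0073183 m.
a = ω²·d²x/dθ² = (283.1)²·(+0.0073183) = +586.45 m/s²;  |a| = 586.45 m/s².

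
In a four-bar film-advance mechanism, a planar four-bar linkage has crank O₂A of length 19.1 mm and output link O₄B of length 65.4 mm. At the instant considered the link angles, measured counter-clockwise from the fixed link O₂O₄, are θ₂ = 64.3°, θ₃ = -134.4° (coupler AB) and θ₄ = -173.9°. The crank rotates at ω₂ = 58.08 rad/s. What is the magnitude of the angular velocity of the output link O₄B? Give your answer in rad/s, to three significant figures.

ω₂ = 58.08 rad/s
Differentiating the loop-closure r₂e^{iθ₂}+r₃e^{iθ₃}=r₁+r₄e^{iθ₄} gives r₂ω₂e^{iθ₂}+r₃ω₃e^{iθ₃}=r₄ω₄e^{iθ₄}.
Eliminating the other unknown: ω₄ = r₂ω₂ sin(θ₂−θ₃) / [r₄ sin(θ₄−θ₃)].
Numerator sine = -0.32061; denominator sine = -0.63608.
Result = 0.0191·58.08·(-0.32061) / (0.0654·(-0.63608)) = +8.5497 rad/s; magnitude 8.5497 rad/s.

8.55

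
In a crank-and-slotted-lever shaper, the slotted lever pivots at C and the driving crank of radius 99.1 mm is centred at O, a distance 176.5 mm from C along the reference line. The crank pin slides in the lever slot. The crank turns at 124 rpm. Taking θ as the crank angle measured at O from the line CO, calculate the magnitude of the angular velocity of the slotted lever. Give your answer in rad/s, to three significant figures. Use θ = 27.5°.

4.57

ω = 12.99 rad/s (from 124 rpm).
Crank pin A relative to C: A = (d + r cosθ, r sinθ); lever angle φ = atan2(r sinθ, d + r cosθ).
Differentiating tanφ: φ̇ = rω(d cosθ + r)/(d² + r² + 2dr cosθ).
d² + r² + 2dr cosθ = |CA|² = 0.0720027 m²;  d cosθ + r = +0.25566 m.
|ω_lever| = |0.0991·12.99·+0.25566| / 0.0720027 = 4.5691 rad/s.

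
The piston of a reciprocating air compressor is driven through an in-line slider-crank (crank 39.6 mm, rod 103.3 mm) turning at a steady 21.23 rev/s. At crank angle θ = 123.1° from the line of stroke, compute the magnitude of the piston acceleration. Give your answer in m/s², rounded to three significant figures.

ω = 2π·21.2 = 133.4 rad/s
x(θ) = r cosθ + √(L² − r² sin²θ); with ω constant, a = ω²·d²x/dθ².
d²x/dθ² = −r cosθ − r²(cos2θ)/√u − r⁴ sin²2θ/(4u^{3/2}),  u = L² − r² sin²θ = 0.0095704 m².
Substituting r = 0.0396 m, L = 0.1033 m, θ = 123.1°: d²x/dθ² = +0.027545 m.
a = ω²·d²x/dθ² = (133.4)²·(+0.027545) = +490.11 m/s²;  |a| = 490.11 m/s².

490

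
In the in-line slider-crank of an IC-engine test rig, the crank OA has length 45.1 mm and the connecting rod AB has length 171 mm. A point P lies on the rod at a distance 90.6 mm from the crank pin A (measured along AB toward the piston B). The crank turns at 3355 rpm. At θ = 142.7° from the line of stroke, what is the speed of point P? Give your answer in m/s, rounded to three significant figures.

10.4

ω = 351.3 rad/s.  Crank-pin speed |V_A| = rω = 15.845 m/s, perpendicular to OA.
Rod angle: sinφ = −(r/L) sinθ ⇒ φ = -9.197°; ω_rod = −rω cosθ/√(L²−r²sin²θ) = +74.67 rad/s.
V_P = V_A + ω_rod × AP, with AP = 0.0906 m along the rod.
Components: V_Px = −rω sinθ − a·ω_rod·sinφ = -8.5208 m/s;  V_Py = rω cosθ + a·ω_rod·cosφ = -5.9263 m/s.
|V_P| = √(V_Px² + V_Py²) = 10.379 m/s.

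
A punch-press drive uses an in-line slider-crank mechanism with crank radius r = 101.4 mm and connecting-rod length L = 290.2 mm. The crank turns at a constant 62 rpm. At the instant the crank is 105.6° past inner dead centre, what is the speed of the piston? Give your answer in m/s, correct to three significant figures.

0.571

ω = 2π·62/60 = 6.493 rad/s
For an in-line slider-crank, x = r cosθ + √(L² − r² sin²θ), so v = −rω sinθ·[1 + r cosθ/√(L² − r² sin²θ)].
With r = 0.1014 m, L = 0.2902 m, θ = 105.6°: √(L² − r² sin²θ) = 0.27327 m.
v = −0.1014·6.493·0.96316·[1 + 0.1014·-0.26892/0.27327] = -0.57083 m/s.
|v| = 0.57083 m/s.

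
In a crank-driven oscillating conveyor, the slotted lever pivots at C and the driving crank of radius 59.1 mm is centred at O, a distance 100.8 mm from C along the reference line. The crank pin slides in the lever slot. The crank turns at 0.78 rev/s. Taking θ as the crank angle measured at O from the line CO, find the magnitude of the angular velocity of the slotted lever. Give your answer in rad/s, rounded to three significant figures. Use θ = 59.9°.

ω = 4.901 rad/s (from 0.78 rev/s).
Crank pin A relative to C: A = (d + r cosθ, r sinθ); lever angle φ = atan2(r sinθ, d + r cosθ).
Differentiating tanφ: φ̇ = rω(d cosθ + r)/(d² + r² + 2dr cosθ).
d² + r² + 2dr cosθ = |CA|² = 0.0196287 m²;  d cosθ + r = +0.10965 m.
|ω_lever| = |0.0591·4.901·+0.10965| / 0.0196287 = 1.618 rad/s.

1.62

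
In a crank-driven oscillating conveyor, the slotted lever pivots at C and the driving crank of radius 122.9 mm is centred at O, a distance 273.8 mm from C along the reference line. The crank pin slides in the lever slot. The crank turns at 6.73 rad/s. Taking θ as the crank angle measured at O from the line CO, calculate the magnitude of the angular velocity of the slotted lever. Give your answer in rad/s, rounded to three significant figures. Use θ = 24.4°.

ω = 6.73 rad/s
Crank pin A relative to C: A = (d + r cosθ, r sinθ); lever angle φ = atan2(r sinθ, d + r cosθ).
Differentiating tanφ: φ̇ = rω(d cosθ + r)/(d² + r² + 2dr cosθ).
d² + r² + 2dr cosθ = |CA|² = 0.15136 m²;  d cosθ + r = +0.37225 m.
|ω_lever| = |0.1229·6.73·+0.37225| / 0.15136 = 2.0342 rad/s.

2.03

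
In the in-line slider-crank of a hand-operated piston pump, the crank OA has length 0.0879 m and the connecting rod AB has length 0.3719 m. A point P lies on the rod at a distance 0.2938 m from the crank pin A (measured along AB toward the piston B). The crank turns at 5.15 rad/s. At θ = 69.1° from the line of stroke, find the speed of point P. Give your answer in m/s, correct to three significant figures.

0.453

ω = 5.15 rad/s.  Crank-pin speed |V_A| = rω = 0.45269 m/s, perpendicular to OA.
Rod angle: sinφ = −(r/L) sinθ ⇒ φ = -12.756°; ω_rod = −rω cosθ/√(L²−r²sin²θ) = -0.44522 rad/s.
V_P = V_A + ω_rod × AP, with AP = 0.2938 m along the rod.
Components: V_Px = −rω sinθ − a·ω_rod·sinφ = -0.45178 m/s;  V_Py = rω cosθ + a·ω_rod·cosφ = +0.033913 m/s.
|V_P| = √(V_Px² + V_Py²) = 0.45305 m/s.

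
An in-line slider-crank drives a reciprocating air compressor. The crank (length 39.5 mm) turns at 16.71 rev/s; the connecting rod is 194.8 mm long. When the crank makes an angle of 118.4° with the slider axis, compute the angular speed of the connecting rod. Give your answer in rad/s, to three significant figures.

10.3

ω = 105 rad/s (converted from 16.71 rev/s).
The rod makes angle φ with the slider axis where L sinφ = r sinθ; differentiating, L cosφ·φ̇ = r ω cosθ.
L cosφ = √(L² − r² sin²θ) = 0.19168 m.
|ω_rod| = r ω |cosθ| / √(L² − r² sin²θ) = 0.0395·105·0.47562/0.19168 = 10.291 rad/s.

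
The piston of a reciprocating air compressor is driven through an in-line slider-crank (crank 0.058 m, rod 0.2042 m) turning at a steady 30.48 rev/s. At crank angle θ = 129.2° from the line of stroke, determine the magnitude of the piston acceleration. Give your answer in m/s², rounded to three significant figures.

ω = 2π·30.5 = 191.5 rad/s
x(θ) = r cosθ + √(L² − r² sin²θ); with ω constant, a = ω²·d²x/dθ².
d²x/dθ² = −r cosθ − r²(cos2θ)/√u − r⁴ sin²2θ/(4u^{3/2}),  u = L² − r² sin²θ = 0.0396774 m².
Substituting r = 0.058 m, L = 0.2042 m, θ = 129.2°: d²x/dθ² = +0.03971 m.
a = ω²·d²x/dθ² = (191.5)²·(+0.03971) = +1456.4 m/s²;  |a| = 1456.4 m/s².

1460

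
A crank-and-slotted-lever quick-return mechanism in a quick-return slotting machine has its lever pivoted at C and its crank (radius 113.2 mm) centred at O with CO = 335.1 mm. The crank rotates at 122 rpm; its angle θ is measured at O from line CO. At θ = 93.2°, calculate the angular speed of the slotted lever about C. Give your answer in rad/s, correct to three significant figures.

1.13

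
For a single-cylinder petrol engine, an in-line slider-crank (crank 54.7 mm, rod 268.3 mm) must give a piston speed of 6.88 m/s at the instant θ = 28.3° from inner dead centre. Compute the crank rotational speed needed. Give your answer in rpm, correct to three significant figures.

2150

For an in-line slider-crank, |v_piston| = rω|sinθ|·[1 + r cosθ/√(L² − r² sin²θ)].
With r = 0.0547 m, L = 0.2683 m, θ = 28.3°: the bracketed kinematic factor |dx/dθ| = 0.03061 m.
ω = v/|dx/dθ| = 6.88/0.03061 = 224.77 rad/s.
N = 60ω/(2π) = 2146.4 rpm.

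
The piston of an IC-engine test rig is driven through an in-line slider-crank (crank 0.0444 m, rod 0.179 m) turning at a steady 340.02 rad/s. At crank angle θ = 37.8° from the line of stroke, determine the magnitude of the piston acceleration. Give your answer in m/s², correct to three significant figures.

ω = 340 rad/s
x(θ) = r cosθ + √(L² − r² sin²θ); with ω constant, a = ω²·d²x/dθ².
d²x/dθ² = −r cosθ − r²(cos2θ)/√u − r⁴ sin²2θ/(4u^{3/2}),  u = L² − r² sin²θ = 0.0313004 m².
Substituting r = 0.0444 m, L = 0.179 m, θ = 37.8°: d²x/dθ² = -0.038019 m.
a = ω²·d²x/dθ² = (340)²·(-0.038019) = -4395.5 m/s²;  |a| = 4395.5 m/s².

4400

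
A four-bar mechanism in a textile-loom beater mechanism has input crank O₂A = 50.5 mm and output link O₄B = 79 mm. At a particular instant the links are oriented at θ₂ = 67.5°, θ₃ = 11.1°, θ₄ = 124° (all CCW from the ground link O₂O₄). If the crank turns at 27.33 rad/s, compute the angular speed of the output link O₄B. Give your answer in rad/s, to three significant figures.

ω₂ = 27.33 rad/s
Differentiating the loop-closure r₂e^{iθ₂}+r₃e^{iθ₃}=r₁+r₄e^{iθ₄} gives r₂ω₂e^{iθ₂}+r₃ω₃e^{iθ₃}=r₄ω₄e^{iθ₄}.
Eliminating the other unknown: ω₄ = r₂ω₂ sin(θ₂−θ₃) / [r₄ sin(θ₄−θ₃)].
Numerator sine = +0.83292; denominator sine = +0.92119.
Result = 0.0505·27.33·(+0.83292) / (0.079·(+0.92119)) = +15.796 rad/s; magnitude 15.796 rad/s.

15.8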